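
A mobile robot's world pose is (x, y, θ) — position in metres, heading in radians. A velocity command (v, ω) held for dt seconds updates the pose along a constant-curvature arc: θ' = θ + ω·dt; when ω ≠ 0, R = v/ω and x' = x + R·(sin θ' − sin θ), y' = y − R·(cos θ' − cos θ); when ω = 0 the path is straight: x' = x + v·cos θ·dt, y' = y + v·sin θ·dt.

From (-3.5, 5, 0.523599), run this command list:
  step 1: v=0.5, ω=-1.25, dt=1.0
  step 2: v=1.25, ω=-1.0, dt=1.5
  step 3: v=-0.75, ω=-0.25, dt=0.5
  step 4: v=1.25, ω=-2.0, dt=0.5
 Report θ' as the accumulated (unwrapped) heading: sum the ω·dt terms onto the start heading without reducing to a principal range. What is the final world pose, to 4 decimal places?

step 1: θ'=-0.7264 (R=-0.4000) → pose (-3.0343, 4.9526, -0.7264)
step 2: θ'=-2.2264 (R=-1.2500) → pose (-2.8737, 3.2561, -2.2264)
step 3: θ'=-2.3514 (R=3.0000) → pose (-2.6271, 3.5383, -2.3514)
step 4: θ'=-3.3514 (R=-0.6250) → pose (-3.2014, 3.3668, -3.3514)

(-3.2014, 3.3668, -3.3514)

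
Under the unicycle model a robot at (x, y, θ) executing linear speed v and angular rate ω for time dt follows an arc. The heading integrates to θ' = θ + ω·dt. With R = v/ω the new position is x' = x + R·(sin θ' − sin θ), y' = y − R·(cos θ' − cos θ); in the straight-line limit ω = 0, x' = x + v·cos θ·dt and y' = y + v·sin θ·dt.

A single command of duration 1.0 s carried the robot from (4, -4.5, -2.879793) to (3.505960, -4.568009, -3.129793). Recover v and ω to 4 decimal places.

v = 0.5000, ω = -0.2500

Δθ = -3.129793 − -2.879793 = -0.250000
ω = Δθ/dt = -0.250000/1.0 = -0.2500
R = Δx/(sin θ' − sin θ) = -2.0000
v = R·ω = -2.0000·-0.2500 = 0.5000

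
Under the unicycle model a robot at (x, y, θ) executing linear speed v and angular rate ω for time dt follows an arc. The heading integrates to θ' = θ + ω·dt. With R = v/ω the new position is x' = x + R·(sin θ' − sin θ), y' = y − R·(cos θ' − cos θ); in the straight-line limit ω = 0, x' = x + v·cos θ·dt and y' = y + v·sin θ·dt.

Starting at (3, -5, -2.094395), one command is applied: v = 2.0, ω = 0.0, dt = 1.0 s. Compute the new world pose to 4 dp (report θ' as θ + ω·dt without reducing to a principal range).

θ' = -2.0944 + 0.0·1.0 = -2.0944
ω = 0 → straight: x' = 3 + 2.0·cos(-2.0944)·1.0 = 2.0000
y' = -5 + 2.0·sin(-2.0944)·1.0 = -6.7321

(2.0000, -6.7321, -2.0944)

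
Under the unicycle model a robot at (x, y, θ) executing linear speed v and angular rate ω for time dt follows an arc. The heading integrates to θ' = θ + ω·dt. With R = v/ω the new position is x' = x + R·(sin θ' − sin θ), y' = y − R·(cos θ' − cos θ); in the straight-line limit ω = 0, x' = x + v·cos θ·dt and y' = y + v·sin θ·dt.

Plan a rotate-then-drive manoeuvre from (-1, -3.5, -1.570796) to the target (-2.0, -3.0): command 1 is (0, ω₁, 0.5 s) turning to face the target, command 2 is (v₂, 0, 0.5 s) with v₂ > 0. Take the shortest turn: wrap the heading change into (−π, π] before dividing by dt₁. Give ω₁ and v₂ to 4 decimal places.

heading to target = atan2(-3−-3.5, -2−-1) = 2.6779
Δθ = wrap(2.6779 − -1.5708) = -2.0344; ω₁ = Δθ/dt₁ = -4.0689
distance = √((-2−-1)² + (-3−-3.5)²) = 1.1180; v₂ = distance/dt₂ = 2.2361

ω₁ = -4.0689, v₂ = 2.2361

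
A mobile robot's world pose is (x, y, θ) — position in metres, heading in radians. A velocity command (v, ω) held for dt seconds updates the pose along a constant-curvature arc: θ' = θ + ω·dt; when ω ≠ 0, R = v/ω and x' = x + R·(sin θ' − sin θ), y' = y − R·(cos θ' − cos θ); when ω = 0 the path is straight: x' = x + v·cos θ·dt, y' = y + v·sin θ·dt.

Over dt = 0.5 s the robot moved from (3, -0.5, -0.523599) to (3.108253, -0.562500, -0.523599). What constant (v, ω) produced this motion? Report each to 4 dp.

v = 0.2500, ω = 0.0000

Δθ = -0.523599 − -0.523599 = 0.000000
ω = Δθ/dt = 0.000000/0.5 = 0.0000
ω = 0 → v = (Δx·cos θ + Δy·sin θ)/dt = 0.2500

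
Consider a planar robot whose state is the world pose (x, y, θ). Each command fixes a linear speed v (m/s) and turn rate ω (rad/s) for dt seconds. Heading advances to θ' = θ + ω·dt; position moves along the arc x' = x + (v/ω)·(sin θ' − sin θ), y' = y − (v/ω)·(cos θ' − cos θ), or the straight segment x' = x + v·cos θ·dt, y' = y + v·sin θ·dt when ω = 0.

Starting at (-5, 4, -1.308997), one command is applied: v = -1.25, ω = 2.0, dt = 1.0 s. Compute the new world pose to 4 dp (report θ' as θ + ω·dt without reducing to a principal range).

θ' = -1.3090 + 2.0·1.0 = 0.6910
R = v/ω = -1.25/2.0 = -0.6250
x' = -5 + -0.6250·(sin 0.6910 − sin -1.3090) = -6.0020
y' = 4 − -0.6250·(cos 0.6910 − cos -1.3090) = 4.3199

(-6.0020, 4.3199, 0.6910)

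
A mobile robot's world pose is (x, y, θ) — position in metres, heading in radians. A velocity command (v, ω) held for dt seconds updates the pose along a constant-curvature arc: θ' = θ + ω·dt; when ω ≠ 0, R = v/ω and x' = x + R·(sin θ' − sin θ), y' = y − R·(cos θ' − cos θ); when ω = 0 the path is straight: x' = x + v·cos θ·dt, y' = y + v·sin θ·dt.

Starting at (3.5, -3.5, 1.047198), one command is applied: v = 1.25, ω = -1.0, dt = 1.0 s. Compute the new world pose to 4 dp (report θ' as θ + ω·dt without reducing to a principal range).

θ' = 1.0472 + -1.0·1.0 = 0.0472
R = v/ω = 1.25/-1.0 = -1.2500
x' = 3.5 + -1.2500·(sin 0.0472 − sin 1.0472) = 4.5236
y' = -3.5 − -1.2500·(cos 0.0472 − cos 1.0472) = -2.8764

(4.5236, -2.8764, 0.0472)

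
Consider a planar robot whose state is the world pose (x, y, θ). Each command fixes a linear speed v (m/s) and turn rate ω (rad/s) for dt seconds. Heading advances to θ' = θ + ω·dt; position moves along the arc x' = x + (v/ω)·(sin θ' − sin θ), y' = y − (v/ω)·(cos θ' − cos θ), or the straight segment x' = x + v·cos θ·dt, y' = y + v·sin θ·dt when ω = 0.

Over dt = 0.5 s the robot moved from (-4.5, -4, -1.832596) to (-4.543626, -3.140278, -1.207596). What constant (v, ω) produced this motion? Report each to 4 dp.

Δθ = -1.207596 − -1.832596 = 0.625000
ω = Δθ/dt = 0.625000/0.5 = 1.2500
R = −Δy/(cos θ' − cos θ) = -1.4000
v = R·ω = -1.4000·1.2500 = -1.7500

v = -1.7500, ω = 1.2500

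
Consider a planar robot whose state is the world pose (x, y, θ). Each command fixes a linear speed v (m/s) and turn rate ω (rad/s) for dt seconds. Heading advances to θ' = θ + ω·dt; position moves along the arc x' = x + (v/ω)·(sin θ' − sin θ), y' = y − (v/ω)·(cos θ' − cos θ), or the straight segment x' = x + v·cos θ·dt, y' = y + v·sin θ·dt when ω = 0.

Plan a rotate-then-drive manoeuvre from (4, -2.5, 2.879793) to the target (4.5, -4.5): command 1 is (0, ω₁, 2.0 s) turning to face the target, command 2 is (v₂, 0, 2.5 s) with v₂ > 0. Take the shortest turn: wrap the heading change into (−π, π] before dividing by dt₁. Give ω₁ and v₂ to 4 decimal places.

ω₁ = 1.0388, v₂ = 0.8246

heading to target = atan2(-4.5−-2.5, 4.5−4) = -1.3258
Δθ = wrap(-1.3258 − 2.8798) = 2.0776; ω₁ = Δθ/dt₁ = 1.0388
distance = √((4.5−4)² + (-4.5−-2.5)²) = 2.0616; v₂ = distance/dt₂ = 0.8246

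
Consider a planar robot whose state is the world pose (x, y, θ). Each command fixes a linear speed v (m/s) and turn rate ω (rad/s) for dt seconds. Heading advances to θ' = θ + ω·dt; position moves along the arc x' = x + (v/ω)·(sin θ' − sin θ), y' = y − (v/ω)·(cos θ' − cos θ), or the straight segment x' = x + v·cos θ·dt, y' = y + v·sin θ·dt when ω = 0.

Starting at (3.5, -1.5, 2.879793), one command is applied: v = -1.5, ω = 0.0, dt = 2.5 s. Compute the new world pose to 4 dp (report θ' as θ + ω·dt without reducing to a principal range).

(7.1222, -2.4706, 2.8798)

θ' = 2.8798 + 0.0·2.5 = 2.8798
ω = 0 → straight: x' = 3.5 + -1.5·cos(2.8798)·2.5 = 7.1222
y' = -1.5 + -1.5·sin(2.8798)·2.5 = -2.4706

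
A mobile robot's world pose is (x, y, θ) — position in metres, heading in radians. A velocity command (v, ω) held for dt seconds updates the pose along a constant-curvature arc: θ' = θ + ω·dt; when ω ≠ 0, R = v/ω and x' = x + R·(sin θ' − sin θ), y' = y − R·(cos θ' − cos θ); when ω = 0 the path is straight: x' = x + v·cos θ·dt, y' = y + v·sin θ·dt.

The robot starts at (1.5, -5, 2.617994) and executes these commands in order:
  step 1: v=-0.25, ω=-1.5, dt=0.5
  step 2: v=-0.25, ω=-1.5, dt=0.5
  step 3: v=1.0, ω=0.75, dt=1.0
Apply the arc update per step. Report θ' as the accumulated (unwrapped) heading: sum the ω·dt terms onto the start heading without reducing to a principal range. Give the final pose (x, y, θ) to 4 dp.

step 1: θ'=1.8680 (R=0.1667) → pose (1.5760, -5.0955, 1.8680)
step 2: θ'=1.1180 (R=0.1667) → pose (1.5665, -5.2173, 1.1180)
step 3: θ'=1.8680 (R=1.3333) → pose (1.6425, -4.2435, 1.8680)

(1.6425, -4.2435, 1.8680)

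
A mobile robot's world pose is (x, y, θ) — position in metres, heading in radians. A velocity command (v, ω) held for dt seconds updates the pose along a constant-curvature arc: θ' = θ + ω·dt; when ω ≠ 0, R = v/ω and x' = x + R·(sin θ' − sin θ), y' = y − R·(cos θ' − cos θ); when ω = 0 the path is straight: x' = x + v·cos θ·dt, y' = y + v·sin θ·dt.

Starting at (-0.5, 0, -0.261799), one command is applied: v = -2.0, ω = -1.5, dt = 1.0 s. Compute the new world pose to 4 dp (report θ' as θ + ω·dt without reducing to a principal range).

(-1.4640, 1.5410, -1.7618)

θ' = -0.2618 + -1.5·1.0 = -1.7618
R = v/ω = -2.0/-1.5 = 1.3333
x' = -0.5 + 1.3333·(sin -1.7618 − sin -0.2618) = -1.4640
y' = 0 − 1.3333·(cos -1.7618 − cos -0.2618) = 1.5410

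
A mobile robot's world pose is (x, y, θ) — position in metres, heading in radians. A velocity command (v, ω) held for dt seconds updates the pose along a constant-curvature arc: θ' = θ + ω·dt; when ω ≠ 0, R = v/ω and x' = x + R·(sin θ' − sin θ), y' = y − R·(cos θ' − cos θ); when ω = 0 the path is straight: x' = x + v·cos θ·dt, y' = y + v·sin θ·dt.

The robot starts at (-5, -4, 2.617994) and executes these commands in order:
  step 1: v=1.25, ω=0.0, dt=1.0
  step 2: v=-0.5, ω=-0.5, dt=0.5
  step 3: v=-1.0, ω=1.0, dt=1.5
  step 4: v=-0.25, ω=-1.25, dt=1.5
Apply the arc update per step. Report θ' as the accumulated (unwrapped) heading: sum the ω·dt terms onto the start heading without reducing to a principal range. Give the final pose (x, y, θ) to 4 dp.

step 1: θ'=2.6180 (straight) → pose (-6.0825, -3.3750, 2.6180)
step 2: θ'=2.3680 (R=1.0000) → pose (-5.8838, -3.5256, 2.3680)
step 3: θ'=3.8680 (R=-1.0000) → pose (-4.5209, -3.5578, 3.8680)
step 4: θ'=1.9930 (R=0.2000) → pose (-4.2056, -3.6254, 1.9930)

(-4.2056, -3.6254, 1.9930)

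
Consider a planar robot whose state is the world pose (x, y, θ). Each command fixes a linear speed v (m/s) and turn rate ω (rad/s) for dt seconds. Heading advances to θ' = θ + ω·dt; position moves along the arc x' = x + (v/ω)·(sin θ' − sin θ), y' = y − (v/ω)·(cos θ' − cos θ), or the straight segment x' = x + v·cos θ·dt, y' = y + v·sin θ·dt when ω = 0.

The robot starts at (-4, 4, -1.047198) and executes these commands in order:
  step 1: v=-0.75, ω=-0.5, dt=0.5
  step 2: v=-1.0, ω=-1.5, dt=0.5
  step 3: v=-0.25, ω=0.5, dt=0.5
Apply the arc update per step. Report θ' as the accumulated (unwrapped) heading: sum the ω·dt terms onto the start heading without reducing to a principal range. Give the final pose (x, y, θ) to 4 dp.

(-4.0528, 4.9476, -1.7972)

step 1: θ'=-1.2972 (R=1.5000) → pose (-4.1452, 4.3447, -1.2972)
step 2: θ'=-2.0472 (R=0.6667) → pose (-4.0957, 4.8306, -2.0472)
step 3: θ'=-1.7972 (R=-0.5000) → pose (-4.0528, 4.9476, -1.7972)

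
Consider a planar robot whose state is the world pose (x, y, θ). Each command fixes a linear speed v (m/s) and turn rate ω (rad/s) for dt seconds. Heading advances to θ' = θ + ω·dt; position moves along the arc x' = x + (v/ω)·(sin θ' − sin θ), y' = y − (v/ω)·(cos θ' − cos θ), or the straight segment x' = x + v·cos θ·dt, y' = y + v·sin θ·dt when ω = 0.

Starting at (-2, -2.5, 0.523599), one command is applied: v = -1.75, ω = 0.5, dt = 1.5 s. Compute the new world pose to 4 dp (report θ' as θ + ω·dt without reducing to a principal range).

(-3.5966, -4.5061, 1.2736)

θ' = 0.5236 + 0.5·1.5 = 1.2736
R = v/ω = -1.75/0.5 = -3.5000
x' = -2 + -3.5000·(sin 1.2736 − sin 0.5236) = -3.5966
y' = -2.5 − -3.5000·(cos 1.2736 − cos 0.5236) = -4.5061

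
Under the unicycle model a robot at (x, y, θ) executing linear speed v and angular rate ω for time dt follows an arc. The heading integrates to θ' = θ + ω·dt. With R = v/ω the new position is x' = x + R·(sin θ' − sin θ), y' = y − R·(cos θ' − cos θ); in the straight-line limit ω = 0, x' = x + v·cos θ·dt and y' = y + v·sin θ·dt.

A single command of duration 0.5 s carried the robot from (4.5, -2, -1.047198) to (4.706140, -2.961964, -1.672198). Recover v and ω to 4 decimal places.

v = 2.0000, ω = -1.2500

Δθ = -1.672198 − -1.047198 = -0.625000
ω = Δθ/dt = -0.625000/0.5 = -1.2500
R = −Δy/(cos θ' − cos θ) = -1.6000
v = R·ω = -1.6000·-1.2500 = 2.0000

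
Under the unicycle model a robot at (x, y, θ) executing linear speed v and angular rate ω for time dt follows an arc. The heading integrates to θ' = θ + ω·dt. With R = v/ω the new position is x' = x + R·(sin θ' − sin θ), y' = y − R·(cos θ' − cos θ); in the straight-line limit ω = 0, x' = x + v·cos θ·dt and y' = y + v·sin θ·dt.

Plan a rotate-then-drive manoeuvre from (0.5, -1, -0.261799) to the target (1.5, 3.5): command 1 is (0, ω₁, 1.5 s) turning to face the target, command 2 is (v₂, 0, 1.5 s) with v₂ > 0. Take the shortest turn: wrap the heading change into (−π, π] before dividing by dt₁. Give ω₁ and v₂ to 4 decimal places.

ω₁ = 1.0760, v₂ = 3.0732

heading to target = atan2(3.5−-1, 1.5−0.5) = 1.3521
Δθ = wrap(1.3521 − -0.2618) = 1.6139; ω₁ = Δθ/dt₁ = 1.0760
distance = √((1.5−0.5)² + (3.5−-1)²) = 4.6098; v₂ = distance/dt₂ = 3.0732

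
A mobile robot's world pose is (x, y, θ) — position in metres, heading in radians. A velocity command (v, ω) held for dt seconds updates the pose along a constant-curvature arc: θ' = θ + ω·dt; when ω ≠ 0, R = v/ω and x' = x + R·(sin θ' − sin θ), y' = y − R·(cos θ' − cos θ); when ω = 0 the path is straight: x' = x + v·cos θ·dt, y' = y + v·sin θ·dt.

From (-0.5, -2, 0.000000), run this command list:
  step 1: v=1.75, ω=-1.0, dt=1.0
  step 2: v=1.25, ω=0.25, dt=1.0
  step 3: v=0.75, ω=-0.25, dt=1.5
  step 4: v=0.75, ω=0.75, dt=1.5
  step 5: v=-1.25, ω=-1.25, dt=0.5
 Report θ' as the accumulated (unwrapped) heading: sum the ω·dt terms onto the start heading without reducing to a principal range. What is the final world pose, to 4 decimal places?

step 1: θ'=-1.0000 (R=-1.7500) → pose (0.9726, -2.8045, -1.0000)
step 2: θ'=-0.7500 (R=5.0000) → pose (1.7717, -3.7614, -0.7500)
step 3: θ'=-1.1250 (R=-3.0000) → pose (2.4336, -4.6629, -1.1250)
step 4: θ'=0.0000 (R=1.0000) → pose (3.3359, -5.2318, 0.0000)
step 5: θ'=-0.6250 (R=1.0000) → pose (2.7508, -5.0427, -0.6250)

(2.7508, -5.0427, -0.6250)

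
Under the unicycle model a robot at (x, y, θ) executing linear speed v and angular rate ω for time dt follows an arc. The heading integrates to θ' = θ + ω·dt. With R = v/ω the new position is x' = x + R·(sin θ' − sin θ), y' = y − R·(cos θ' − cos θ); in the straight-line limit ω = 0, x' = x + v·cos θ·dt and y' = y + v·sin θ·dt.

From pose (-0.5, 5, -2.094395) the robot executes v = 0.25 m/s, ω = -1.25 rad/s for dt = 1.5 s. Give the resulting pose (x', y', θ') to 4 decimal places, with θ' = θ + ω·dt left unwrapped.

(-0.8205, 4.9647, -3.9694)

θ' = -2.0944 + -1.25·1.5 = -3.9694
R = v/ω = 0.25/-1.25 = -0.2000
x' = -0.5 + -0.2000·(sin -3.9694 − sin -2.0944) = -0.8205
y' = 5 − -0.2000·(cos -3.9694 − cos -2.0944) = 4.9647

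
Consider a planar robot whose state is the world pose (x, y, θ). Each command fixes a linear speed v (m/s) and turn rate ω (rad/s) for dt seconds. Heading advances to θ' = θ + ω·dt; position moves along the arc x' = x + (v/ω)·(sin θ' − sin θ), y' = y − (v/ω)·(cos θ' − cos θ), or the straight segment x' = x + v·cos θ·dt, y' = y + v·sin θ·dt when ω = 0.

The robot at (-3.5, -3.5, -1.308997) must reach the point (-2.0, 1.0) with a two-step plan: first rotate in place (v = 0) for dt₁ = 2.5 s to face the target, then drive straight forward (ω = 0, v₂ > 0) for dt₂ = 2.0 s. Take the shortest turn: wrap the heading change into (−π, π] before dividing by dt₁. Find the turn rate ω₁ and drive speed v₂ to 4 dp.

ω₁ = 1.0232, v₂ = 2.3717

heading to target = atan2(1−-3.5, -2−-3.5) = 1.2490
Δθ = wrap(1.2490 − -1.3090) = 2.5580; ω₁ = Δθ/dt₁ = 1.0232
distance = √((-2−-3.5)² + (1−-3.5)²) = 4.7434; v₂ = distance/dt₂ = 2.3717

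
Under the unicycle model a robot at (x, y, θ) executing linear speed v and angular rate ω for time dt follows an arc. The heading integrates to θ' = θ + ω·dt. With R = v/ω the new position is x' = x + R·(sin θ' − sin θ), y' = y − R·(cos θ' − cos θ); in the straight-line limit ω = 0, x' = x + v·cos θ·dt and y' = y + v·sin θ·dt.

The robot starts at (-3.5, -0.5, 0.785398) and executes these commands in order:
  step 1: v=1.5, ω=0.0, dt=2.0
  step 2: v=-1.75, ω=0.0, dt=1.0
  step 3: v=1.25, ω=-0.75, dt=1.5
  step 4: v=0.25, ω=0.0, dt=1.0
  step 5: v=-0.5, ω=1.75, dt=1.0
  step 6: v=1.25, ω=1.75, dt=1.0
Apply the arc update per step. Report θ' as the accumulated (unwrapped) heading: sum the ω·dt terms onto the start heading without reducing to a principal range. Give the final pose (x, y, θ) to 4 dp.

(-1.7425, 1.2980, 3.1604)

step 1: θ'=0.7854 (straight) → pose (-1.3787, 1.6213, 0.7854)
step 2: θ'=0.7854 (straight) → pose (-2.6161, 0.3839, 0.7854)
step 3: θ'=-0.3396 (R=-1.6667) → pose (-0.8824, 0.7769, -0.3396)
step 4: θ'=-0.3396 (straight) → pose (-0.6467, 0.6936, -0.3396)
step 5: θ'=1.4104 (R=-0.2857) → pose (-1.0239, 0.4698, 1.4104)
step 6: θ'=3.1604 (R=0.7143) → pose (-1.7425, 1.2980, 3.1604)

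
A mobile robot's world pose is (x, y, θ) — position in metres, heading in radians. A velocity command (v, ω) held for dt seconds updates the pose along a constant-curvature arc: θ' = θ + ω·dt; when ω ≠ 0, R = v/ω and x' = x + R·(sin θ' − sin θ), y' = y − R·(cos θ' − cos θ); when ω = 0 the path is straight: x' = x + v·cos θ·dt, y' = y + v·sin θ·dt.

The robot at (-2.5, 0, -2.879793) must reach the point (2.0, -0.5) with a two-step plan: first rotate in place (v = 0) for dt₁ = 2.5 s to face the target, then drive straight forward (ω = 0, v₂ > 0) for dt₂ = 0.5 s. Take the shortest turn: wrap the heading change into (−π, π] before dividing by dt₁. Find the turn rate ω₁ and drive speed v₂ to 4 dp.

ω₁ = 1.1077, v₂ = 9.0554

heading to target = atan2(-0.5−0, 2−-2.5) = -0.1107
Δθ = wrap(-0.1107 − -2.8798) = 2.7691; ω₁ = Δθ/dt₁ = 1.1077
distance = √((2−-2.5)² + (-0.5−0)²) = 4.5277; v₂ = distance/dt₂ = 9.0554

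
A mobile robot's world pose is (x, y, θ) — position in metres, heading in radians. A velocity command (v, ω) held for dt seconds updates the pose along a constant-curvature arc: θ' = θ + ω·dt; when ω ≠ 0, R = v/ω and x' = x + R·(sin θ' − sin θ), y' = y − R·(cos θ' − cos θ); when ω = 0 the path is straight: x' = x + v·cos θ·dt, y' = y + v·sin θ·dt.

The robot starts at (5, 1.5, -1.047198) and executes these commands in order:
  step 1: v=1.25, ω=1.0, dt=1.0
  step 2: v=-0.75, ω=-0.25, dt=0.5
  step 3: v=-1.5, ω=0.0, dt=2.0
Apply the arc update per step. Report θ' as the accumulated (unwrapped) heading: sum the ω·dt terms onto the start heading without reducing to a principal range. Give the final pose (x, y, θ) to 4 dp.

(2.6954, 1.4315, -0.1722)

step 1: θ'=-0.0472 (R=1.2500) → pose (6.0236, 0.8764, -0.0472)
step 2: θ'=-0.1722 (R=3.0000) → pose (5.6511, 0.9174, -0.1722)
step 3: θ'=-0.1722 (straight) → pose (2.6954, 1.4315, -0.1722)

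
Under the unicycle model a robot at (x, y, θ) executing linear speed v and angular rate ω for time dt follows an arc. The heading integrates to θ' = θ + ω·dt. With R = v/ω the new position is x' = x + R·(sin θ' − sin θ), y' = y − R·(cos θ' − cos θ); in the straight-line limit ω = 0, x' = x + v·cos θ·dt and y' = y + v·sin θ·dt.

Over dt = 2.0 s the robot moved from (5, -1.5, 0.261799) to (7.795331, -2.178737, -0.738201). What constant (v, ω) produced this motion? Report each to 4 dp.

Δθ = -0.738201 − 0.261799 = -1.000000
ω = Δθ/dt = -1.000000/2.0 = -0.5000
R = Δx/(sin θ' − sin θ) = -3.0000
v = R·ω = -3.0000·-0.5000 = 1.5000

v = 1.5000, ω = -0.5000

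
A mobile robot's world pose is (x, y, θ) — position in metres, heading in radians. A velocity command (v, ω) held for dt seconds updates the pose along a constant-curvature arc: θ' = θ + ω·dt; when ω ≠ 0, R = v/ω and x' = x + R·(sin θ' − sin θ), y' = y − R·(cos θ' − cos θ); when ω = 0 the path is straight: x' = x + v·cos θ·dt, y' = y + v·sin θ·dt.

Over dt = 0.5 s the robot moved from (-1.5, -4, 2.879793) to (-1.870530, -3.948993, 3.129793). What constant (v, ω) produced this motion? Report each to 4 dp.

Δθ = 3.129793 − 2.879793 = 0.250000
ω = Δθ/dt = 0.250000/0.5 = 0.5000
R = Δx/(sin θ' − sin θ) = 1.5000
v = R·ω = 1.5000·0.5000 = 0.7500

v = 0.7500, ω = 0.5000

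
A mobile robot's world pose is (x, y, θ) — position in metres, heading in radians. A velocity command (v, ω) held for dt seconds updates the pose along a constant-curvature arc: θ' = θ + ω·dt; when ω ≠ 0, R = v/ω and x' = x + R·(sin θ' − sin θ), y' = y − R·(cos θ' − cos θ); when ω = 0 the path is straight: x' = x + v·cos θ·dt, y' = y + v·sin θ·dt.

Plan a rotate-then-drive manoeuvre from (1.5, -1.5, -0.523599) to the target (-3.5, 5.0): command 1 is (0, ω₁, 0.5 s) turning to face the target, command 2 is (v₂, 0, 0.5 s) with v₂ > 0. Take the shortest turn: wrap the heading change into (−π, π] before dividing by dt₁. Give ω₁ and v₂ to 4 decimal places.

ω₁ = 5.5002, v₂ = 16.4012

heading to target = atan2(5−-1.5, -3.5−1.5) = 2.2265
Δθ = wrap(2.2265 − -0.5236) = 2.7501; ω₁ = Δθ/dt₁ = 5.5002
distance = √((-3.5−1.5)² + (5−-1.5)²) = 8.2006; v₂ = distance/dt₂ = 16.4012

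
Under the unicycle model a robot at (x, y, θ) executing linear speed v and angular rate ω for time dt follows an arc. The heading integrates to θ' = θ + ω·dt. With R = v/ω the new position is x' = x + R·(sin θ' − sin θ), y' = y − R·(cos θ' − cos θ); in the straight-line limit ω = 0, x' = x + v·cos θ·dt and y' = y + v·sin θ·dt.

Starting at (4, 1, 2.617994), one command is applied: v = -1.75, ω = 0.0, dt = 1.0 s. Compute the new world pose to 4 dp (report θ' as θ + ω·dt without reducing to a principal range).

θ' = 2.6180 + 0.0·1.0 = 2.6180
ω = 0 → straight: x' = 4 + -1.75·cos(2.6180)·1.0 = 5.5155
y' = 1 + -1.75·sin(2.6180)·1.0 = 0.1250

(5.5155, 0.1250, 2.6180)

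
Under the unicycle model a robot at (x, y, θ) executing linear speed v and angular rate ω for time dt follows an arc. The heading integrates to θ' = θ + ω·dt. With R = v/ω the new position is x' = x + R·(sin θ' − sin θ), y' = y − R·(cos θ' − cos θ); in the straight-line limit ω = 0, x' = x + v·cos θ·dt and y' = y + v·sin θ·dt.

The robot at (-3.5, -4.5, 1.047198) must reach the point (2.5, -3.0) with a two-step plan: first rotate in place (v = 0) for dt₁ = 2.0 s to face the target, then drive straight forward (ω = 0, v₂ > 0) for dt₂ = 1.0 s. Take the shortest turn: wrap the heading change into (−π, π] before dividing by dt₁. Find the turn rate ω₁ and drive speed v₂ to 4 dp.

ω₁ = -0.4011, v₂ = 6.1847

heading to target = atan2(-3−-4.5, 2.5−-3.5) = 0.2450
Δθ = wrap(0.2450 − 1.0472) = -0.8022; ω₁ = Δθ/dt₁ = -0.4011
distance = √((2.5−-3.5)² + (-3−-4.5)²) = 6.1847; v₂ = distance/dt₂ = 6.1847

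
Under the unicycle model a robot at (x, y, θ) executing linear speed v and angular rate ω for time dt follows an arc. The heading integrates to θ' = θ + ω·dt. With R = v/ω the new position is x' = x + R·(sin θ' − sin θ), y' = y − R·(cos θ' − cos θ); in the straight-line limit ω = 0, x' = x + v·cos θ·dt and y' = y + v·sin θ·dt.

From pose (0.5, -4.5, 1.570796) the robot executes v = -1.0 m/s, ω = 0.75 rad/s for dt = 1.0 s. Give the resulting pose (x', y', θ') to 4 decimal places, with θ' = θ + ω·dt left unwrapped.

(0.8577, -5.4089, 2.3208)

θ' = 1.5708 + 0.75·1.0 = 2.3208
R = v/ω = -1.0/0.75 = -1.3333
x' = 0.5 + -1.3333·(sin 2.3208 − sin 1.5708) = 0.8577
y' = -4.5 − -1.3333·(cos 2.3208 − cos 1.5708) = -5.4089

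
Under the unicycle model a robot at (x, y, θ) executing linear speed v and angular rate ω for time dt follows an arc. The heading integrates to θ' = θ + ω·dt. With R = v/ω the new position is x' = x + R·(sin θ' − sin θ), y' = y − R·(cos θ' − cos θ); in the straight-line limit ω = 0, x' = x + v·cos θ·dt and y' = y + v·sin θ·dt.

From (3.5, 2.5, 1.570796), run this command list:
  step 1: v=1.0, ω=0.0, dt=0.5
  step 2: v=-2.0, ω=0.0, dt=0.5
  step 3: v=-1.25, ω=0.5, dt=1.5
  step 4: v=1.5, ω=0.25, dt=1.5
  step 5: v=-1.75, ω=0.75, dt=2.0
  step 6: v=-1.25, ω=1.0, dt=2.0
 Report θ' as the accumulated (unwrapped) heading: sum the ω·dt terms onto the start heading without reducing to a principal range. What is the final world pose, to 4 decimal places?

(4.4248, 4.4351, 6.1958)

step 1: θ'=1.5708 (straight) → pose (3.5000, 3.0000, 1.5708)
step 2: θ'=1.5708 (straight) → pose (3.5000, 2.0000, 1.5708)
step 3: θ'=2.3208 (R=-2.5000) → pose (4.1708, 0.2959, 2.3208)
step 4: θ'=2.6958 (R=6.0000) → pose (2.3677, 1.6197, 2.6958)
step 5: θ'=4.1958 (R=-2.3333) → pose (5.4026, 2.5725, 4.1958)
step 6: θ'=6.1958 (R=-1.2500) → pose (4.4248, 4.4351, 6.1958)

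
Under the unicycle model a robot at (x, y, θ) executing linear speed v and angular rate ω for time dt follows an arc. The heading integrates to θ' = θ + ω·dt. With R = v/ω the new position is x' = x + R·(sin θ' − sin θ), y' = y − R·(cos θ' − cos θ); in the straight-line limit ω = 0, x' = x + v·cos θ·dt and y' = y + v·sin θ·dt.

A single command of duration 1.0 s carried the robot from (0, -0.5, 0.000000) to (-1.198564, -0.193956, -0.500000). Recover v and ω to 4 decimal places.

Δθ = -0.500000 − 0.000000 = -0.500000
ω = Δθ/dt = -0.500000/1.0 = -0.5000
R = Δx/(sin θ' − sin θ) = 2.5000
v = R·ω = 2.5000·-0.5000 = -1.2500

v = -1.2500, ω = -0.5000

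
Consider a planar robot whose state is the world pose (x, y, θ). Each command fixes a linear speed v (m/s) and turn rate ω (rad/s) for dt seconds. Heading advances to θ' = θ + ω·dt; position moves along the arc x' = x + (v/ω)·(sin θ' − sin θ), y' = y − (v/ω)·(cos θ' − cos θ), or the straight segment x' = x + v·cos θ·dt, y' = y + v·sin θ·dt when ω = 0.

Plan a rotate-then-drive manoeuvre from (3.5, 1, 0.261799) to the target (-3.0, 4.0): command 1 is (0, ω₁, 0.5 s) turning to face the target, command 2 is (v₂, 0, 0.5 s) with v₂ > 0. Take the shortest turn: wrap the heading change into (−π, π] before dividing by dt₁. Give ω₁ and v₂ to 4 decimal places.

heading to target = atan2(4−1, -3−3.5) = 2.7092
Δθ = wrap(2.7092 − 0.2618) = 2.4474; ω₁ = Δθ/dt₁ = 4.8948
distance = √((-3−3.5)² + (4−1)²) = 7.1589; v₂ = distance/dt₂ = 14.3178

ω₁ = 4.8948, v₂ = 14.3178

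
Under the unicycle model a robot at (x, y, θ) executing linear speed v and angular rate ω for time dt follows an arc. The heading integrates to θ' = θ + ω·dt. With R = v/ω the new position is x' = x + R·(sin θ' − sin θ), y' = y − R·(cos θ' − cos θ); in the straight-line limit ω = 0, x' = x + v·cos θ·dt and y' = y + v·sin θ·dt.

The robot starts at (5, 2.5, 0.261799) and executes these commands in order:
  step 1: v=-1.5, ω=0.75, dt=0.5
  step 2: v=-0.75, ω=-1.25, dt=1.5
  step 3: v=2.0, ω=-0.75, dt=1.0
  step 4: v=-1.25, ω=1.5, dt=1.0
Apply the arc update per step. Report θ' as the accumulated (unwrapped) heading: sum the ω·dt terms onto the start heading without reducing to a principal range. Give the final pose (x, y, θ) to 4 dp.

step 1: θ'=0.6368 (R=-2.0000) → pose (4.3284, 2.1762, 0.6368)
step 2: θ'=-1.2382 (R=0.6000) → pose (3.4045, 2.4627, -1.2382)
step 3: θ'=-1.9882 (R=-2.6667) → pose (3.3217, 0.5110, -1.9882)
step 4: θ'=-0.4882 (R=-0.8333) → pose (2.9508, 1.5848, -0.4882)

(2.9508, 1.5848, -0.4882)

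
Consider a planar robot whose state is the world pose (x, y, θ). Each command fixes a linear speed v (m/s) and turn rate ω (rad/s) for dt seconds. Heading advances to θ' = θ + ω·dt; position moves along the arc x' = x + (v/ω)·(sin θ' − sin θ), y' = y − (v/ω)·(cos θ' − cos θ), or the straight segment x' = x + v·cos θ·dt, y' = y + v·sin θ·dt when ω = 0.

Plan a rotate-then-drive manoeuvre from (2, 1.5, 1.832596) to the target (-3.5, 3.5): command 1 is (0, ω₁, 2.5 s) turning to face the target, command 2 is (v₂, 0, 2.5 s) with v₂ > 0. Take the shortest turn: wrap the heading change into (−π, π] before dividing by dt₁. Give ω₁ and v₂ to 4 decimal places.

heading to target = atan2(3.5−1.5, -3.5−2) = 2.7928
Δθ = wrap(2.7928 − 1.8326) = 0.9602; ω₁ = Δθ/dt₁ = 0.3841
distance = √((-3.5−2)² + (3.5−1.5)²) = 5.8523; v₂ = distance/dt₂ = 2.3409

ω₁ = 0.3841, v₂ = 2.3409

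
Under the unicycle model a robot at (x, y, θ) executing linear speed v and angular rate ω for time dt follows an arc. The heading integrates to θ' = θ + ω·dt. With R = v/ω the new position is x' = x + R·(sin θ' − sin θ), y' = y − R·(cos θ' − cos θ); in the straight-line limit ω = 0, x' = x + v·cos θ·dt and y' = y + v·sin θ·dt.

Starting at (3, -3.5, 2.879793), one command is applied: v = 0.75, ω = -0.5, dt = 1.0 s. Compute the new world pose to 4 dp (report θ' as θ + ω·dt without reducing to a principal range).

(2.3529, -3.1365, 2.3798)

θ' = 2.8798 + -0.5·1.0 = 2.3798
R = v/ω = 0.75/-0.5 = -1.5000
x' = 3 + -1.5000·(sin 2.3798 − sin 2.8798) = 2.3529
y' = -3.5 − -1.5000·(cos 2.3798 − cos 2.8798) = -3.1365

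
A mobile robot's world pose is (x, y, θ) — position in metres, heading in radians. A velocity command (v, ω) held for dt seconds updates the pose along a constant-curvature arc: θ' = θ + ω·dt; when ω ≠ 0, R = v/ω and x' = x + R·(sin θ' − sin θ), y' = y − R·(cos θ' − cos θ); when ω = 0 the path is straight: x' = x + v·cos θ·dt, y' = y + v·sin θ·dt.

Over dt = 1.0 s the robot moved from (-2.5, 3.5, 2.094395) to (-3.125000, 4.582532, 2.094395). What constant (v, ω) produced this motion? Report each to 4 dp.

v = 1.2500, ω = 0.0000

Δθ = 2.094395 − 2.094395 = 0.000000
ω = Δθ/dt = 0.000000/1.0 = 0.0000
ω = 0 → v = (Δx·cos θ + Δy·sin θ)/dt = 1.2500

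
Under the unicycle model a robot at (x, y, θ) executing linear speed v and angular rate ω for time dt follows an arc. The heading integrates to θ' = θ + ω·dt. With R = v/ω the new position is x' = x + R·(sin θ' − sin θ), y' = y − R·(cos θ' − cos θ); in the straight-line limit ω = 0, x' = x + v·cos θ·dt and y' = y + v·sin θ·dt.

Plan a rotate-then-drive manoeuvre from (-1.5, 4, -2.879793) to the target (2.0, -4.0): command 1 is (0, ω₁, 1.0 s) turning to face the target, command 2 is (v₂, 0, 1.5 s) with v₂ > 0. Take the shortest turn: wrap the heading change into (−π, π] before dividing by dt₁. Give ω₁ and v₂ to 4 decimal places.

heading to target = atan2(-4−4, 2−-1.5) = -1.1584
Δθ = wrap(-1.1584 − -2.8798) = 1.7214; ω₁ = Δθ/dt₁ = 1.7214
distance = √((2−-1.5)² + (-4−4)²) = 8.7321; v₂ = distance/dt₂ = 5.8214

ω₁ = 1.7214, v₂ = 5.8214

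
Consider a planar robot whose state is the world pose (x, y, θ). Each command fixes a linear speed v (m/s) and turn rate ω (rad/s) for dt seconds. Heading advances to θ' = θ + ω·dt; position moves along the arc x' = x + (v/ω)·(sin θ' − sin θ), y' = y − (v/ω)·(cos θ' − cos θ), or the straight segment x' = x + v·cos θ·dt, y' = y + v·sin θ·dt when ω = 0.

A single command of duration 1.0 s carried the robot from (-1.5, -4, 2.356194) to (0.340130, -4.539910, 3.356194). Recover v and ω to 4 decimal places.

Δθ = 3.356194 − 2.356194 = 1.000000
ω = Δθ/dt = 1.000000/1.0 = 1.0000
R = Δx/(sin θ' − sin θ) = -2.0000
v = R·ω = -2.0000·1.0000 = -2.0000

v = -2.0000, ω = 1.0000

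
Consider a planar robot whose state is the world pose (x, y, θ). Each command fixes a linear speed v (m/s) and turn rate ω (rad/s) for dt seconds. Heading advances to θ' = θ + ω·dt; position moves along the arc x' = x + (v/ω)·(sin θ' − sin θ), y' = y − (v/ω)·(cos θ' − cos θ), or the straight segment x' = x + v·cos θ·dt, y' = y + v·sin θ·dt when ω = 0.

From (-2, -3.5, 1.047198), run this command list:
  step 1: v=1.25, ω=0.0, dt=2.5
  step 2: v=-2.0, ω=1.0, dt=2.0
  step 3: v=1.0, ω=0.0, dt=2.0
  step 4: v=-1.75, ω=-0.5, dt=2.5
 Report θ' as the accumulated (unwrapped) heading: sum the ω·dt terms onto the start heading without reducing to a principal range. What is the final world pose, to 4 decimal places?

(2.1957, -6.2950, 1.7972)

step 1: θ'=1.0472 (straight) → pose (-0.4375, -0.7937, 1.0472)
step 2: θ'=3.0472 (R=-2.0000) → pose (1.1060, -3.7848, 3.0472)
step 3: θ'=3.0472 (straight) → pose (-0.8851, -3.5963, 3.0472)
step 4: θ'=1.7972 (R=3.5000) → pose (2.1957, -6.2950, 1.7972)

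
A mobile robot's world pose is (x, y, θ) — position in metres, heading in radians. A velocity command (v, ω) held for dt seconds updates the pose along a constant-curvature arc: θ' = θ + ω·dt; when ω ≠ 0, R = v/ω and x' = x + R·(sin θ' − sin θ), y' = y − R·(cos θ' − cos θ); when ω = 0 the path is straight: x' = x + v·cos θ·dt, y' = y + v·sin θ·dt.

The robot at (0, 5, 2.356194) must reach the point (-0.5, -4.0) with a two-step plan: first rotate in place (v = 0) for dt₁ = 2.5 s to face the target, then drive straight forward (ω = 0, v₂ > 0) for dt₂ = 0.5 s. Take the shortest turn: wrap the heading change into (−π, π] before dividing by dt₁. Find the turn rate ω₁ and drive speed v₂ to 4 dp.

ω₁ = 0.9203, v₂ = 18.0278

heading to target = atan2(-4−5, -0.5−0) = -1.6263
Δθ = wrap(-1.6263 − 2.3562) = 2.3007; ω₁ = Δθ/dt₁ = 0.9203
distance = √((-0.5−0)² + (-4−5)²) = 9.0139; v₂ = distance/dt₂ = 18.0278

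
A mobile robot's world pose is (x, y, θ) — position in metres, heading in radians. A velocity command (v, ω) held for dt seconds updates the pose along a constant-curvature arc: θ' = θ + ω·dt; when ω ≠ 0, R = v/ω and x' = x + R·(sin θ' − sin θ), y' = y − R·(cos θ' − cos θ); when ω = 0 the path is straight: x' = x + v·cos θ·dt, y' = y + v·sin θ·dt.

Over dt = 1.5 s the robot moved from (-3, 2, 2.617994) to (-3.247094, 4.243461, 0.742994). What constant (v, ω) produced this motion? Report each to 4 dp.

v = 1.7500, ω = -1.2500

Δθ = 0.742994 − 2.617994 = -1.875000
ω = Δθ/dt = -1.875000/1.5 = -1.2500
R = −Δy/(cos θ' − cos θ) = -1.4000
v = R·ω = -1.4000·-1.2500 = 1.7500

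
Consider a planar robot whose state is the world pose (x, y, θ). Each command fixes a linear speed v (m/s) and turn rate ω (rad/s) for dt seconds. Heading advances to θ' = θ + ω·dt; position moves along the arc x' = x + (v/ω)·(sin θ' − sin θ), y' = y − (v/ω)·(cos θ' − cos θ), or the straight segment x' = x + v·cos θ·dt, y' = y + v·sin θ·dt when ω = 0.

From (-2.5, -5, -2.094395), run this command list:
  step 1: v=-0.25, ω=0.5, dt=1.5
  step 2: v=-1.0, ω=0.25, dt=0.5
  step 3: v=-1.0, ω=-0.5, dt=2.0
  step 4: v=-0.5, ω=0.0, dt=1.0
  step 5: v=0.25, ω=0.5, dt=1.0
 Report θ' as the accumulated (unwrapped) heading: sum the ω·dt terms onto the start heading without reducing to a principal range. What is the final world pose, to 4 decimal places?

step 1: θ'=-1.3444 (R=-0.5000) → pose (-2.4458, -4.6378, -1.3444)
step 2: θ'=-1.2194 (R=-4.0000) → pose (-2.5881, -4.1588, -1.2194)
step 3: θ'=-2.2194 (R=2.0000) → pose (-2.3042, -2.2622, -2.2194)
step 4: θ'=-2.2194 (straight) → pose (-2.0022, -1.8638, -2.2194)
step 5: θ'=-1.7194 (R=0.5000) → pose (-2.0982, -2.0918, -1.7194)

(-2.0982, -2.0918, -1.7194)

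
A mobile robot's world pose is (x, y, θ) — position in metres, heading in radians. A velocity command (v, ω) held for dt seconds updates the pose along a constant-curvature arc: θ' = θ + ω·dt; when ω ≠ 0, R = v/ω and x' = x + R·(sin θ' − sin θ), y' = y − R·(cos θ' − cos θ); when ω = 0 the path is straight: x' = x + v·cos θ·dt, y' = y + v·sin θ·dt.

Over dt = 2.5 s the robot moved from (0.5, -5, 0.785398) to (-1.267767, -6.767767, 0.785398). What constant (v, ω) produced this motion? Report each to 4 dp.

Δθ = 0.785398 − 0.785398 = 0.000000
ω = Δθ/dt = 0.000000/2.5 = 0.0000
ω = 0 → v = (Δx·cos θ + Δy·sin θ)/dt = -1.0000

v = -1.0000, ω = 0.0000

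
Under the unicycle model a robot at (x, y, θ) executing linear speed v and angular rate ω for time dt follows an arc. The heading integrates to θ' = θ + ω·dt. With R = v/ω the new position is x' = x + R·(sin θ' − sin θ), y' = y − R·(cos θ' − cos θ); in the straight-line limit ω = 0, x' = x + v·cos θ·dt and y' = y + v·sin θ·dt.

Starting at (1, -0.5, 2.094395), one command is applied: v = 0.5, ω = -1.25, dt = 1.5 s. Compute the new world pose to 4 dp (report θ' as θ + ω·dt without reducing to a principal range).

θ' = 2.0944 + -1.25·1.5 = 0.2194
R = v/ω = 0.5/-1.25 = -0.4000
x' = 1 + -0.4000·(sin 0.2194 − sin 2.0944) = 1.2594
y' = -0.5 − -0.4000·(cos 0.2194 − cos 2.0944) = 0.0904

(1.2594, 0.0904, 0.2194)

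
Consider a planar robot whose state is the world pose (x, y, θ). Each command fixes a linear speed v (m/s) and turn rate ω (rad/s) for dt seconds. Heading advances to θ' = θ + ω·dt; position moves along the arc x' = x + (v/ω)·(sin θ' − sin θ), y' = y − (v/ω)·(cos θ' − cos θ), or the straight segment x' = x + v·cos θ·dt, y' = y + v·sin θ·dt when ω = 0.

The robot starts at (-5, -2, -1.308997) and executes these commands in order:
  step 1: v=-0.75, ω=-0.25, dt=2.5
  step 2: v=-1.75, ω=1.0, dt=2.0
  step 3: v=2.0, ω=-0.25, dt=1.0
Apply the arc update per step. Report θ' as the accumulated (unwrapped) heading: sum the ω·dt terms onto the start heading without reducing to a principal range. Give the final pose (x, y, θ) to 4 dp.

step 1: θ'=-1.9340 (R=3.0000) → pose (-4.9065, -0.1577, -1.9340)
step 2: θ'=0.0660 (R=-1.7500) → pose (-6.6578, 2.2102, 0.0660)
step 3: θ'=-0.1840 (R=-8.0000) → pose (-4.6665, 2.0926, -0.1840)

(-4.6665, 2.0926, -0.1840)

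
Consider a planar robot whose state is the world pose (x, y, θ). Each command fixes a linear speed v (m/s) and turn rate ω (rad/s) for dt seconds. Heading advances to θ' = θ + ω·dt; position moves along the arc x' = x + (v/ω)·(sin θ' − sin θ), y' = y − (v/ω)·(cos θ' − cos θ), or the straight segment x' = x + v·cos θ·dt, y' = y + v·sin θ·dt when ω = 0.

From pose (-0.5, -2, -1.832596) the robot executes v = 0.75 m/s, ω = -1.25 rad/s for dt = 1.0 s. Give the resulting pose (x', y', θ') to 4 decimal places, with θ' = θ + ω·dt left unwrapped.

θ' = -1.8326 + -1.25·1.0 = -3.0826
R = v/ω = 0.75/-1.25 = -0.6000
x' = -0.5 + -0.6000·(sin -3.0826 − sin -1.8326) = -1.0442
y' = -2 − -0.6000·(cos -3.0826 − cos -1.8326) = -2.4437

(-1.0442, -2.4437, -3.0826)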